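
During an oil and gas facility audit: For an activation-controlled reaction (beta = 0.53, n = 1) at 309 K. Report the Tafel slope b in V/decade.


Apply the Tafel slope relation: b = 2.303*R*T/(beta*n*F)
Numerator: 2.303 * 8.314 * 309 = 5916.47
Denominator: 0.53 * 1 * 96485 = 51137.05
b = 5916.47 / 51137.05 = 0.116 V/decade

0.116 V/decade


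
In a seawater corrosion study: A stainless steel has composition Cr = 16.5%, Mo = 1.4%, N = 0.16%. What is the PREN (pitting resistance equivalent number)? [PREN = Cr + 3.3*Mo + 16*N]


Apply the PREN formula: PREN = Cr + 3.3*Mo + 16*N
PREN = 16.5 + 3.3*1.4 + 16*0.16
PREN = 16.5 + 4.62 + 2.56 = 23.68

23.68


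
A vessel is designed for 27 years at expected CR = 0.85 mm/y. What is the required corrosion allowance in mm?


Corrosion allowance = CR × design life
CA = 0.85 * 27 = 22.95 mm

22.95 mm


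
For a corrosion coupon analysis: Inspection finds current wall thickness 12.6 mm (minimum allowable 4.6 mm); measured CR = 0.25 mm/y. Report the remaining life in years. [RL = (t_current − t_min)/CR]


Apply the remaining-life relation: RL = (t_current − t_min) / CR
RL = (12.6 − 4.6) / 0.25 = 8.0 / 0.25 = 32.0 years

32.0 years


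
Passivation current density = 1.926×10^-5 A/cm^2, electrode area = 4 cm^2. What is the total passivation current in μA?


I = i_pass * A, then convert A → μA (×10^6)
I = 1.926×10^-5 * 4 * 10^6 = 77.04 μA

77.04 μA


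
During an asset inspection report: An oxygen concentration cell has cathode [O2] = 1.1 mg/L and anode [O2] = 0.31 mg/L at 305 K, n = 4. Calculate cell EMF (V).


Apply the Nernst concentration-cell relation: E = (RT/nF)*ln(C_cathode/C_anode)
RT/nF = 8.314*305/(4*96485) = 0.00657037 V
ln(1.1/0.31) = 1.26649
E = 0.00657037 * 1.26649 = 0.00832 V

0.00832 V


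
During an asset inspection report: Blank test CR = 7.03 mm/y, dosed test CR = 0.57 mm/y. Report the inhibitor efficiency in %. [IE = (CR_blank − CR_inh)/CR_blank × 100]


Apply the inhibitor-efficiency definition: IE = (CR_blank − CR_inh)/CR_blank × 100
IE = (7.03 − 0.57) / 7.03 × 100
IE = 6.46 / 7.03 × 100 = 91.9 %

91.9 %


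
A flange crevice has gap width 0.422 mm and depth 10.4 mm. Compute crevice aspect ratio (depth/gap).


Aspect ratio = depth / gap
Ratio = 10.4 / 0.422 = 24.6

24.6


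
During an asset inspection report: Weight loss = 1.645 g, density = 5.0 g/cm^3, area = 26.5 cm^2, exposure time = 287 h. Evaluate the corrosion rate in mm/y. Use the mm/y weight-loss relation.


Apply the mm/y weight-loss relation: CR = 87600 * W / (D * A * T)
Numerator: 87600 * 1.645 = 144102.0
Denominator: 5.0 * 26.5 * 287 = 38027.5
CR = 144102.0 / 38027.5 = 3.789416 mm/y

3.789416 mm/y


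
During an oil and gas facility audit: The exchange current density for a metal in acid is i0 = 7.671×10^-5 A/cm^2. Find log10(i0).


i0 = 7.671×10^-5 A/cm^2
log10(i0) = -4.115

-4.115


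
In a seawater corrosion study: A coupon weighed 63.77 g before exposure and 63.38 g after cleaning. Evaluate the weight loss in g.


Weight loss = initial − final
WL = 63.77 − 63.38 = 0.39 g

0.39 g


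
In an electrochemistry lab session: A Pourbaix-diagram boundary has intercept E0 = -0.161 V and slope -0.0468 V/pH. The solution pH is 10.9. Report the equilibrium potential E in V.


Apply the Pourbaix line equation: E = E0 + slope*pH
E = -0.161 + (-0.0468)*10.9 = -0.161 + (-0.51012) = -0.67112 V
Rounded to 4 decimal places: E = -0.6711 V

-0.6711 V


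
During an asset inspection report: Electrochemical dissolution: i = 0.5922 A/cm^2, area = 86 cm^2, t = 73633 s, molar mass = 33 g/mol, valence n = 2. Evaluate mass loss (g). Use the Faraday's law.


Apply Faraday's law: m = i*A*t*M / (n*F)
Total charge passed Q = i*A*t = 0.5922*86*73633 = 3750069.7836 C
m = Q*M/(n*F) = 3750069.7836*33/(2*96485) = 641.3033 g

641.3033 g


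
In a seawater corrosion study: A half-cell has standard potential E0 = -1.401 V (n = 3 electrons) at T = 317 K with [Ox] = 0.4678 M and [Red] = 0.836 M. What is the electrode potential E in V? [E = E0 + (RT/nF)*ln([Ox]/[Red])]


Apply the Nernst equation: E = E0 + (RT/nF)*ln([Ox]/[Red])
Step 1: RT/nF = 8.314*317/(3*96485) = 0.00910517 V
Step 2: [Ox]/[Red] = 0.4678/0.836 = 0.559569
Step 3: ln(0.559569) = -0.580588
Step 4: correction = 0.00910517 * -0.580588 = -0.005 V
E = -1.401 + -0.005 = -1.406 V

-1.406 V


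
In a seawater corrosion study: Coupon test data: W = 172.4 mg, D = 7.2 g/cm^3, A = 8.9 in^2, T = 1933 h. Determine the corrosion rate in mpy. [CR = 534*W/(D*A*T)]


Apply the mpy weight-loss relation: CR = 534 * W / (D * A * T)
Numerator: 534 * 172.4 = 92061.6
Denominator: 7.2 * 8.9 * 1933 = 123866.64
CR = 92061.6 / 123866.64 = 0.74323 mpy

0.74323 mpy


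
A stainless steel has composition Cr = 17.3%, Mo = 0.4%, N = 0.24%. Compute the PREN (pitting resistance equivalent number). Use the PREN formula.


Apply the PREN formula: PREN = Cr + 3.3*Mo + 16*N
PREN = 17.3 + 3.3*0.4 + 16*0.24
PREN = 17.3 + 1.32 + 3.84 = 22.46

22.46


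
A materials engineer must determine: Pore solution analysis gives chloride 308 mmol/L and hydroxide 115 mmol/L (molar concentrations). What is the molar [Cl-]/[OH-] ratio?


Threshold parameter = [Cl-] / [OH-] (molar basis; both in mmol/L, so units cancel)
Ratio = 308 / 115 = 2.68

2.68


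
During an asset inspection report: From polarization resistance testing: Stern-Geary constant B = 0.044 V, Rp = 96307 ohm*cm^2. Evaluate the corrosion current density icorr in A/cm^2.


Apply the Stern-Geary relation: icorr = B / Rp
icorr = 0.044 / 96307 = 4.569×10^-7 A/cm^2

4.569×10^-7 A/cm^2


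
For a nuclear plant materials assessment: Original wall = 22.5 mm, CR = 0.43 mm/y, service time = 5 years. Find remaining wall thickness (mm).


Remaining wall = original − CR × time
t = 22.5 − 0.43*5 = 22.5 − 2.15 = 20.35 mm

20.35 mm


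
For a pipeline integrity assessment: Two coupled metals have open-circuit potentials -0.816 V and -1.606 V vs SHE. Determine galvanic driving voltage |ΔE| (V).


Driving voltage is the absolute potential difference.
|ΔE| = |-0.816 − (-1.606)| = 0.79 V

0.79 V


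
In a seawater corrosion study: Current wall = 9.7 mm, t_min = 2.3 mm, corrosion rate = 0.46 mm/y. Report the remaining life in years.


Apply the remaining-life relation: RL = (t_current − t_min) / CR
RL = (9.7 − 2.3) / 0.46 = 7.4 / 0.46 = 16.1 years

16.1 years


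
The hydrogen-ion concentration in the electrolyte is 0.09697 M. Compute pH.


pH = −log10[H+]
pH = −log10(0.09697) = 1.01

1.01


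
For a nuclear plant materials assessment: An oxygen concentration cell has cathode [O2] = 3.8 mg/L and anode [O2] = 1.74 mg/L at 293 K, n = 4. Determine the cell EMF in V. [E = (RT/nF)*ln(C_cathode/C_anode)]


Apply the Nernst concentration-cell relation: E = (RT/nF)*ln(C_cathode/C_anode)
RT/nF = 8.314*293/(4*96485) = 0.00631187 V
ln(3.8/1.74) = 0.78112
E = 0.00631187 * 0.78112 = 0.00493 V

0.00493 V


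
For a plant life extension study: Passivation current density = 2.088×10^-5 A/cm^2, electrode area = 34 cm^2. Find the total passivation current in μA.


I = i_pass * A, then convert A → μA (×10^6)
I = 2.088×10^-5 * 34 * 10^6 = 709.92 μA

709.92 μA


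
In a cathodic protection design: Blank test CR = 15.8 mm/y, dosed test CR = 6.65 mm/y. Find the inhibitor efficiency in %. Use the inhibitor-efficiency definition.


Apply the inhibitor-efficiency definition: IE = (CR_blank − CR_inh)/CR_blank × 100
IE = (15.8 − 6.65) / 15.8 × 100
IE = 9.15 / 15.8 × 100 = 57.9 %

57.9 %


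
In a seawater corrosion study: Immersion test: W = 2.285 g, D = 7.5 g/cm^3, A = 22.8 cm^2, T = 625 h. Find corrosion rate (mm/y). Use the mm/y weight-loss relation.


Apply the mm/y weight-loss relation: CR = 87600 * W / (D * A * T)
Numerator: 87600 * 2.285 = 200166.0
Denominator: 7.5 * 22.8 * 625 = 106875.0
CR = 200166.0 / 106875.0 = 1.8729 mm/y

1.8729 mm/y


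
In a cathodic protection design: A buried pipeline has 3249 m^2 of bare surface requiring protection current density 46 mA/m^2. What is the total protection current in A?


I = area * current density, then convert mA → A (÷1000)
I = 3249 * 46 / 1000 = 149.45 A

149.45 A


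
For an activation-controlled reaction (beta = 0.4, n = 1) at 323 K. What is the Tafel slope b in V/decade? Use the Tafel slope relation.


Apply the Tafel slope relation: b = 2.303*R*T/(beta*n*F)
Numerator: 2.303 * 8.314 * 323 = 6184.53
Denominator: 0.4 * 1 * 96485 = 38594.0
b = 6184.53 / 38594.0 = 0.16 V/decade

0.16 V/decade


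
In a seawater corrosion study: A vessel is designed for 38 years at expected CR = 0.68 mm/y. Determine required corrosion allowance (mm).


Corrosion allowance = CR × design life
CA = 0.68 * 38 = 25.84 mm

25.84 mm


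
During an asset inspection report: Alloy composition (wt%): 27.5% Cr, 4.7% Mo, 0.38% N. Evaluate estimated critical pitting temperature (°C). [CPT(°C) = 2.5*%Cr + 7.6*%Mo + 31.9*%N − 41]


Apply the ASTM G48 empirical CPT estimate: CPT(°C) = 2.5*%Cr + 7.6*%Mo + 31.9*%N − 41
2.5*27.5 = 68.75; 7.6*4.7 = 35.72; 31.9*0.38 = 12.122
CPT = 68.75 + 35.72 + 12.122 − 41 = 75.592 °C
Rounded to 0.1 °C: CPT ≈ 75.6 °C

75.6 °C


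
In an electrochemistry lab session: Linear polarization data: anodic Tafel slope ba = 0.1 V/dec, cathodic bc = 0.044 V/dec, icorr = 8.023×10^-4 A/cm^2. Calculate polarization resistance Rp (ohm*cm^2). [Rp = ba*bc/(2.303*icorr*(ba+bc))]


Apply the Stern-Geary equation: Rp = ba*bc / (2.303*icorr*(ba+bc))
ba*bc = 0.1*0.044 = 0.0044
ba+bc = 0.144; 2.303*icorr*(ba+bc) = 2.303*8.023×10^-4*0.144 = 2.6606835×10^-4
Rp = 0.0044 / 2.6606835×10^-4 = 16.5 ohm*cm^2

16.5 ohm*cm^2


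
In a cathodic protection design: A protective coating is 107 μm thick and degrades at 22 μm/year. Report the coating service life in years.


Service life = thickness / degradation rate
Life = 107 / 22 = 4.9 years

4.9 years


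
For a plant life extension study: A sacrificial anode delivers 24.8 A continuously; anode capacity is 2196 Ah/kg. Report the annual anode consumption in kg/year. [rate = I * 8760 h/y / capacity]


Annual consumption = current * hours per year / capacity
Rate = 24.8 * 8760 / 2196 = 98.9 kg/year

98.9 kg/year


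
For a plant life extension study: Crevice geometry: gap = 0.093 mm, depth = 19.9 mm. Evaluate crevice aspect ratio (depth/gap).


Aspect ratio = depth / gap
Ratio = 19.9 / 0.093 = 214.0

214.0


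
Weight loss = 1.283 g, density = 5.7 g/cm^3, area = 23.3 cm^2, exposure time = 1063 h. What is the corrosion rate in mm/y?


Apply the mm/y weight-loss relation: CR = 87600 * W / (D * A * T)
Numerator: 87600 * 1.283 = 112390.8
Denominator: 5.7 * 23.3 * 1063 = 141177.03
CR = 112390.8 / 141177.03 = 0.7961 mm/y

0.7961 mm/y


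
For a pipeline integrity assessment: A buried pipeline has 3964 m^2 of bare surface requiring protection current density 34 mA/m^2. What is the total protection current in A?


I = area * current density, then convert mA → A (÷1000)
I = 3964 * 34 / 1000 = 134.78 A

134.78 A


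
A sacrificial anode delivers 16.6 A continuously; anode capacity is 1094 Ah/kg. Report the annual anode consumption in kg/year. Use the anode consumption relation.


Annual consumption = current * hours per year / capacity
Rate = 16.6 * 8760 / 1094 = 132.9 kg/year

132.9 kg/year


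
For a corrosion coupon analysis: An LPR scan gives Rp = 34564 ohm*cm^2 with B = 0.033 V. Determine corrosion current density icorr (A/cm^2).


Apply the Stern-Geary relation: icorr = B / Rp
icorr = 0.033 / 34564 = 9.548×10^-7 A/cm^2

9.548×10^-7 A/cm^2


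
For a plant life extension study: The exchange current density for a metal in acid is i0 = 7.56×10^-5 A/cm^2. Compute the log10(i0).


i0 = 7.56×10^-5 A/cm^2
log10(i0) = -4.121

-4.121


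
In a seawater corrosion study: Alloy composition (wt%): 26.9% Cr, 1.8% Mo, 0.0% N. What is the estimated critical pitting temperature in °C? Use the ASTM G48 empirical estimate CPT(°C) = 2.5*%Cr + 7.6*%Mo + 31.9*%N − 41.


Apply the ASTM G48 empirical CPT estimate: CPT(°C) = 2.5*%Cr + 7.6*%Mo + 31.9*%N − 41
2.5*26.9 = 67.25; 7.6*1.8 = 13.68; 31.9*0.0 = 0
CPT = 67.25 + 13.68 + 0 − 41 = 39.93 °C
Rounded to 0.1 °C: CPT ≈ 39.9 °C

39.9 °C


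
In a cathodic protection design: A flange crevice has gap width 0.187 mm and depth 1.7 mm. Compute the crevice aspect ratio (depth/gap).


Aspect ratio = depth / gap
Ratio = 1.7 / 0.187 = 9.1

9.1


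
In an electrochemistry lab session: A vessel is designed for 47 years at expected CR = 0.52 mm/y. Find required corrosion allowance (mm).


Corrosion allowance = CR × design life
CA = 0.52 * 47 = 24.44 mm

24.44 mm


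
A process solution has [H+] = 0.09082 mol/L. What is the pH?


pH = −log10[H+]
pH = −log10(0.09082) = 1.04

1.04


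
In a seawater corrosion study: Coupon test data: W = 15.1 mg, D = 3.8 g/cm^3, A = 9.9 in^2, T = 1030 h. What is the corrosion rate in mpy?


Apply the mpy weight-loss relation: CR = 534 * W / (D * A * T)
Numerator: 534 * 15.1 = 8063.4
Denominator: 3.8 * 9.9 * 1030 = 38748.6
CR = 8063.4 / 38748.6 = 0.208 mpy

0.208 mpy


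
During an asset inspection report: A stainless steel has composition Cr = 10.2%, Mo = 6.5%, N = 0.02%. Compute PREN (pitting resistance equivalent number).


Apply the PREN formula: PREN = Cr + 3.3*Mo + 16*N
PREN = 10.2 + 3.3*6.5 + 16*0.02
PREN = 10.2 + 21.45 + 0.32 = 31.97

31.97


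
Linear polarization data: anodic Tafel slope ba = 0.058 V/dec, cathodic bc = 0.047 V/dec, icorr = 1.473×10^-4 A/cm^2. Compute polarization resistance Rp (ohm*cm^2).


Apply the Stern-Geary equation: Rp = ba*bc / (2.303*icorr*(ba+bc))
ba*bc = 0.058*0.047 = 0.002726
ba+bc = 0.105; 2.303*icorr*(ba+bc) = 2.303*1.473×10^-4*0.105 = 3.5619349×10^-5
Rp = 0.002726 / 3.5619349×10^-5 = 76.53 ohm*cm^2

76.53 ohm*cm^2


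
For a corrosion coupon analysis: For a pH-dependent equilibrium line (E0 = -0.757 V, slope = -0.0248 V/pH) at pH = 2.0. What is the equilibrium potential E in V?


Apply the Pourbaix line equation: E = E0 + slope*pH
E = -0.757 + (-0.0248)*2.0 = -0.757 + (-0.0496) = -0.8066 V
Rounded to 4 decimal places: E = -0.8066 V

-0.8066 V


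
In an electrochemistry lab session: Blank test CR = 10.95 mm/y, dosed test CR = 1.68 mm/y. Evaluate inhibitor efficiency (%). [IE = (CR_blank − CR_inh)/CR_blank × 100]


Apply the inhibitor-efficiency definition: IE = (CR_blank − CR_inh)/CR_blank × 100
IE = (10.95 − 1.68) / 10.95 × 100
IE = 9.27 / 10.95 × 100 = 84.7 %

84.7 %


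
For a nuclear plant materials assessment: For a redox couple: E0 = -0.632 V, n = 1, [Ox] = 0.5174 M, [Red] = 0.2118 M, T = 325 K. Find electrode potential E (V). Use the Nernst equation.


Apply the Nernst equation: E = E0 + (RT/nF)*ln([Ox]/[Red])
Step 1: RT/nF = 8.314*325/(1*96485) = 0.02800487 V
Step 2: [Ox]/[Red] = 0.5174/0.2118 = 2.442871
Step 3: ln(2.442871) = 0.893174
Step 4: correction = 0.02800487 * 0.893174 = 0.025 V
E = -0.632 + 0.025 = -0.607 V

-0.607 V


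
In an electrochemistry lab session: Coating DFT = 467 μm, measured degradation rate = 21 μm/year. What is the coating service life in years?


Service life = thickness / degradation rate
Life = 467 / 21 = 22.2 years

22.2 years


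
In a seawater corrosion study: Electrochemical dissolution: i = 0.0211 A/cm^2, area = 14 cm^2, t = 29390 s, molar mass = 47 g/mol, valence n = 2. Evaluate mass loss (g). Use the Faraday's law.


Apply Faraday's law: m = i*A*t*M / (n*F)
Total charge passed Q = i*A*t = 0.0211*14*29390 = 8681.806 C
m = Q*M/(n*F) = 8681.806*47/(2*96485) = 2.1146 g

2.1146 g


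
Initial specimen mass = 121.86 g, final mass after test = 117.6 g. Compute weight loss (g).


Weight loss = initial − final
WL = 121.86 − 117.6 = 4.26 g

4.26 g


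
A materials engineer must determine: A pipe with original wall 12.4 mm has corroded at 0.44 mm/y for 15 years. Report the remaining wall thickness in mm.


Remaining wall = original − CR × time
t = 12.4 − 0.44*15 = 12.4 − 6.6 = 5.8 mm

5.8 mm


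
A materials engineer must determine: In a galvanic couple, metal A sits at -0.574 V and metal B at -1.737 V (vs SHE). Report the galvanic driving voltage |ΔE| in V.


Driving voltage is the absolute potential difference.
|ΔE| = |-0.574 − (-1.737)| = 1.163 V

1.163 V


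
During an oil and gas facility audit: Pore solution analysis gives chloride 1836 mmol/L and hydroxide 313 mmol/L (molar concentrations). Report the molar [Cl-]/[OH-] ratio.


Threshold parameter = [Cl-] / [OH-] (molar basis; both in mmol/L, so units cancel)
Ratio = 1836 / 313 = 5.87

5.87


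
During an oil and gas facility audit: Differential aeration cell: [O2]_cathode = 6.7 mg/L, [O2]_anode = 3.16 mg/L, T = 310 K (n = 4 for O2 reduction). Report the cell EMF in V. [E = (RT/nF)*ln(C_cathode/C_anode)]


Apply the Nernst concentration-cell relation: E = (RT/nF)*ln(C_cathode/C_anode)
RT/nF = 8.314*310/(4*96485) = 0.00667808 V
ln(6.7/3.16) = 0.75154
E = 0.00667808 * 0.75154 = 0.00502 V

0.00502 V


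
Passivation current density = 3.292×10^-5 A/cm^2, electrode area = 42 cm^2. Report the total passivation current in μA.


I = i_pass * A, then convert A → μA (×10^6)
I = 3.292×10^-5 * 42 * 10^6 = 1382.64 μA

1382.64 μA


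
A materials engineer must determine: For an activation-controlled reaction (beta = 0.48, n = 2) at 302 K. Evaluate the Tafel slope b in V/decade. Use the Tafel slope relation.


Apply the Tafel slope relation: b = 2.303*R*T/(beta*n*F)
Numerator: 2.303 * 8.314 * 302 = 5782.44
Denominator: 0.48 * 2 * 96485 = 92625.6
b = 5782.44 / 92625.6 = 0.0624 V/decade

0.0624 V/decade


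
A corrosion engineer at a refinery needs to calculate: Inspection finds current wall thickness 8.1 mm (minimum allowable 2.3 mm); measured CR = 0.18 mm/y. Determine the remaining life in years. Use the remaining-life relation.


Apply the remaining-life relation: RL = (t_current − t_min) / CR
RL = (8.1 − 2.3) / 0.18 = 5.8 / 0.18 = 32.2 years

32.2 years


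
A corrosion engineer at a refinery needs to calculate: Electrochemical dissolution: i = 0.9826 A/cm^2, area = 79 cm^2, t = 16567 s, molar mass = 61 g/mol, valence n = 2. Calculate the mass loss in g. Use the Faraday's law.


Apply Faraday's law: m = i*A*t*M / (n*F)
Total charge passed Q = i*A*t = 0.9826*79*16567 = 1286020.0018 C
m = Q*M/(n*F) = 1286020.0018*61/(2*96485) = 406.52547 g

406.52547 g


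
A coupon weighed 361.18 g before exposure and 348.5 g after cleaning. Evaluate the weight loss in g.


Weight loss = initial − final
WL = 361.18 − 348.5 = 12.68 g

12.68 g


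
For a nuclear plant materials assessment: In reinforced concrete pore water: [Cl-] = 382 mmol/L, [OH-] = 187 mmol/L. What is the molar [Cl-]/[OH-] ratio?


Threshold parameter = [Cl-] / [OH-] (molar basis; both in mmol/L, so units cancel)
Ratio = 382 / 187 = 2.04

2.04


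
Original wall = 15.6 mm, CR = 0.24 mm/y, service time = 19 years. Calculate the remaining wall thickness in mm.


Remaining wall = original − CR × time
t = 15.6 − 0.24*19 = 15.6 − 4.56 = 11.04 mm

11.04 mm


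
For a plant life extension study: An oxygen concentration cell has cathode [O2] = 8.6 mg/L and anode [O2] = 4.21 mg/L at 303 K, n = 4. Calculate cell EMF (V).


Apply the Nernst concentration-cell relation: E = (RT/nF)*ln(C_cathode/C_anode)
RT/nF = 8.314*303/(4*96485) = 0.00652729 V
ln(8.6/4.21) = 0.7143
E = 0.00652729 * 0.7143 = 0.00466 V

0.00466 V


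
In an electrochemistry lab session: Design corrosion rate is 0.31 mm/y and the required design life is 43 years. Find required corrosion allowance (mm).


Corrosion allowance = CR × design life
CA = 0.31 * 43 = 13.33 mm

13.33 mm


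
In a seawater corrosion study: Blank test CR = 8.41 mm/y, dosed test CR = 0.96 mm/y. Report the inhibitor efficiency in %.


Apply the inhibitor-efficiency definition: IE = (CR_blank − CR_inh)/CR_blank × 100
IE = (8.41 − 0.96) / 8.41 × 100
IE = 7.45 / 8.41 × 100 = 88.6 %

88.6 %


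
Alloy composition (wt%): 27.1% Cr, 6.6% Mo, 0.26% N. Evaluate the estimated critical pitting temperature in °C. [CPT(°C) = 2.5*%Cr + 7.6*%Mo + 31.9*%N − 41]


Apply the ASTM G48 empirical CPT estimate: CPT(°C) = 2.5*%Cr + 7.6*%Mo + 31.9*%N − 41
2.5*27.1 = 67.75; 7.6*6.6 = 50.16; 31.9*0.26 = 8.294
CPT = 67.75 + 50.16 + 8.294 − 41 = 85.204 °C
Rounded to 0.1 °C: CPT ≈ 85.2 °C

85.2 °C


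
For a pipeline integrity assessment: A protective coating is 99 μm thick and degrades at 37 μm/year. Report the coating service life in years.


Service life = thickness / degradation rate
Life = 99 / 37 = 2.7 years

2.7 years


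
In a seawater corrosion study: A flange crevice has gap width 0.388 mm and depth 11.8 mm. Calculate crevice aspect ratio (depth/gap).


Aspect ratio = depth / gap
Ratio = 11.8 / 0.388 = 30.4

30.4


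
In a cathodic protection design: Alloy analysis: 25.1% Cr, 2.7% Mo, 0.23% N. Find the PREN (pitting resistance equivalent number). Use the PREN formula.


Apply the PREN formula: PREN = Cr + 3.3*Mo + 16*N
PREN = 25.1 + 3.3*2.7 + 16*0.23
PREN = 25.1 + 8.91 + 3.68 = 37.69

37.69


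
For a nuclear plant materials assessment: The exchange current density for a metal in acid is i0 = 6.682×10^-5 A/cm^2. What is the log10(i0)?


i0 = 6.682×10^-5 A/cm^2
log10(i0) = -4.175

-4.175


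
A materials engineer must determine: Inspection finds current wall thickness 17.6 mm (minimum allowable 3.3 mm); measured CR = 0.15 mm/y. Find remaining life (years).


Apply the remaining-life relation: RL = (t_current − t_min) / CR
RL = (17.6 − 3.3) / 0.15 = 14.3 / 0.15 = 95.3 years

95.3 years


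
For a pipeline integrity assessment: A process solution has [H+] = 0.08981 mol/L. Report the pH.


pH = −log10[H+]
pH = −log10(0.08981) = 1.05

1.05


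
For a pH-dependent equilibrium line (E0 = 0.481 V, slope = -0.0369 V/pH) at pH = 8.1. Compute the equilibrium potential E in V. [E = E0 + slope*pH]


Apply the Pourbaix line equation: E = E0 + slope*pH
E = 0.481 + (-0.0369)*8.1 = 0.481 + (-0.29889) = 0.18211 V
Rounded to 4 decimal places: E = 0.1821 V

0.1821 V


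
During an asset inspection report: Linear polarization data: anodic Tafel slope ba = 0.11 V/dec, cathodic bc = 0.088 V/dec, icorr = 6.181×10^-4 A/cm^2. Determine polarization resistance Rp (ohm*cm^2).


Apply the Stern-Geary equation: Rp = ba*bc / (2.303*icorr*(ba+bc))
ba*bc = 0.11*0.088 = 0.00968
ba+bc = 0.198; 2.303*icorr*(ba+bc) = 2.303*6.181×10^-4*0.198 = 2.8184989×10^-4
Rp = 0.00968 / 2.8184989×10^-4 = 34.3 ohm*cm^2

34.3 ohm*cm^2


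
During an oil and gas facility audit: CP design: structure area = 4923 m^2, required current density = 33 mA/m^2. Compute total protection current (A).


I = area * current density, then convert mA → A (÷1000)
I = 4923 * 33 / 1000 = 162.46 A

162.46 A


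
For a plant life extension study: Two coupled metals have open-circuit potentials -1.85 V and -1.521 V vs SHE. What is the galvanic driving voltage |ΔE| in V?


Driving voltage is the absolute potential difference.
|ΔE| = |-1.85 − (-1.521)| = 0.329 V

0.329 V


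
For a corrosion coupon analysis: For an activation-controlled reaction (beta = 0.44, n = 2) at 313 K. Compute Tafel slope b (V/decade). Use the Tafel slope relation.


Apply the Tafel slope relation: b = 2.303*R*T/(beta*n*F)
Numerator: 2.303 * 8.314 * 313 = 5993.06
Denominator: 0.44 * 2 * 96485 = 84906.8
b = 5993.06 / 84906.8 = 0.071 V/decade

0.071 V/decade


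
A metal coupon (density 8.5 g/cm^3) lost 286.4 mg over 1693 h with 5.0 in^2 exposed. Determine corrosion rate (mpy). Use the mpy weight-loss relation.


Apply the mpy weight-loss relation: CR = 534 * W / (D * A * T)
Numerator: 534 * 286.4 = 152937.6
Denominator: 8.5 * 5.0 * 1693 = 71952.5
CR = 152937.6 / 71952.5 = 2.1255 mpy

2.1255 mpy


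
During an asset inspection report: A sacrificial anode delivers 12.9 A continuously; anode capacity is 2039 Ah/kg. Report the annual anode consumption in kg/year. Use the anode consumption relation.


Annual consumption = current * hours per year / capacity
Rate = 12.9 * 8760 / 2039 = 55.4 kg/year

55.4 kg/year


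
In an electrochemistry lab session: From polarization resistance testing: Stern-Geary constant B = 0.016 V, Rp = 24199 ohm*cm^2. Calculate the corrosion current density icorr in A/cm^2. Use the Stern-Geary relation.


Apply the Stern-Geary relation: icorr = B / Rp
icorr = 0.016 / 24199 = 6.612×10^-7 A/cm^2

6.612×10^-7 A/cm^2


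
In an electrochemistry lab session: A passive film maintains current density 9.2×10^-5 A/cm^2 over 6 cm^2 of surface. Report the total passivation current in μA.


I = i_pass * A, then convert A → μA (×10^6)
I = 9.2×10^-5 * 6 * 10^6 = 552.0 μA

552.0 μA


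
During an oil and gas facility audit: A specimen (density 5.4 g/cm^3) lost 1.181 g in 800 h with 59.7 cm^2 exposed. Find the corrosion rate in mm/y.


Apply the mm/y weight-loss relation: CR = 87600 * W / (D * A * T)
Numerator: 87600 * 1.181 = 103455.6
Denominator: 5.4 * 59.7 * 800 = 257904.0
CR = 103455.6 / 257904.0 = 0.40114 mm/y

0.40114 mm/y


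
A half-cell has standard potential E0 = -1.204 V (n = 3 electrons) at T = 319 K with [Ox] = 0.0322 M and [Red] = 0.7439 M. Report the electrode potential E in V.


Apply the Nernst equation: E = E0 + (RT/nF)*ln([Ox]/[Red])
Step 1: RT/nF = 8.314*319/(3*96485) = 0.00916262 V
Step 2: [Ox]/[Red] = 0.0322/0.7439 = 0.043285
Step 3: ln(0.043285) = -3.139949
Step 4: correction = 0.00916262 * -3.139949 = -0.0288 V
E = -1.204 + -0.0288 = -1.2328 V

-1.2328 V


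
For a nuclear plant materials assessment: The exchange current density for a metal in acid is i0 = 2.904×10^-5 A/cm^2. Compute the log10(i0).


i0 = 2.904×10^-5 A/cm^2
log10(i0) = -4.537

-4.537


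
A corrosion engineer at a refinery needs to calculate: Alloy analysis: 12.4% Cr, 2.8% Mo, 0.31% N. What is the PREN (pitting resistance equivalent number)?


Apply the PREN formula: PREN = Cr + 3.3*Mo + 16*N
PREN = 12.4 + 3.3*2.8 + 16*0.31
PREN = 12.4 + 9.24 + 4.96 = 26.6

26.6


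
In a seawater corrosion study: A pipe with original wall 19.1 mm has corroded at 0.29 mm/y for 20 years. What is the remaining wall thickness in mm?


Remaining wall = original − CR × time
t = 19.1 − 0.29*20 = 19.1 − 5.8 = 13.3 mm

13.3 mm


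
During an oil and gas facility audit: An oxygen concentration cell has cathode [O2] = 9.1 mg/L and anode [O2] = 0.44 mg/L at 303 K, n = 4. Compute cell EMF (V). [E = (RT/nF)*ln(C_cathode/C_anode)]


Apply the Nernst concentration-cell relation: E = (RT/nF)*ln(C_cathode/C_anode)
RT/nF = 8.314*303/(4*96485) = 0.00652729 V
ln(9.1/0.44) = 3.02925
E = 0.00652729 * 3.02925 = 0.01977 V

0.01977 V


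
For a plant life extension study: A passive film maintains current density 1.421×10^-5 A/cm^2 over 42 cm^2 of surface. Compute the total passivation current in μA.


I = i_pass * A, then convert A → μA (×10^6)
I = 1.421×10^-5 * 42 * 10^6 = 596.82 μA

596.82 μA


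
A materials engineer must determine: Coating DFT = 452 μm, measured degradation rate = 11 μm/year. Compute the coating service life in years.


Service life = thickness / degradation rate
Life = 452 / 11 = 41.1 years

41.1 years


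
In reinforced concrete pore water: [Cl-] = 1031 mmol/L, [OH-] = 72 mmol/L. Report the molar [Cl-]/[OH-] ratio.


Threshold parameter = [Cl-] / [OH-] (molar basis; both in mmol/L, so units cancel)
Ratio = 1031 / 72 = 14.32

14.32


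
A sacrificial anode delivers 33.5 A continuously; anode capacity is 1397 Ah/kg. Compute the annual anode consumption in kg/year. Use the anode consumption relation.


Annual consumption = current * hours per year / capacity
Rate = 33.5 * 8760 / 1397 = 210.1 kg/year

210.1 kg/year


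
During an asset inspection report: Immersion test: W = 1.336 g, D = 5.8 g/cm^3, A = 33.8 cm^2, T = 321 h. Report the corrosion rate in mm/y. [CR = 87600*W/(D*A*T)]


Apply the mm/y weight-loss relation: CR = 87600 * W / (D * A * T)
Numerator: 87600 * 1.336 = 117033.6
Denominator: 5.8 * 33.8 * 321 = 62928.84
CR = 117033.6 / 62928.84 = 1.8598 mm/y

1.8598 mm/y


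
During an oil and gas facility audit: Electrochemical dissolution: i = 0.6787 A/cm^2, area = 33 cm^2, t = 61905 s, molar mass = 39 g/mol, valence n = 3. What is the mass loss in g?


Apply Faraday's law: m = i*A*t*M / (n*F)
Total charge passed Q = i*A*t = 0.6787*33*61905 = 1386492.4755 C
m = Q*M/(n*F) = 1386492.4755*39/(3*96485) = 186.81041 g

186.81041 g


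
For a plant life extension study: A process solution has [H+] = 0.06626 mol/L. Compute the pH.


pH = −log10[H+]
pH = −log10(0.06626) = 1.18

1.18


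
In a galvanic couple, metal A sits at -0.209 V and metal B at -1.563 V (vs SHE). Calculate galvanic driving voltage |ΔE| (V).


Driving voltage is the absolute potential difference.
|ΔE| = |-0.209 − (-1.563)| = 1.354 V

1.354 V


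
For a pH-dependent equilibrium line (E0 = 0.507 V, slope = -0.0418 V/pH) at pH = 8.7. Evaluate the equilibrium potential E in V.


Apply the Pourbaix line equation: E = E0 + slope*pH
E = 0.507 + (-0.0418)*8.7 = 0.507 + (-0.36366) = 0.14334 V
Rounded to 3 decimal places: E = 0.143 V

0.143 V


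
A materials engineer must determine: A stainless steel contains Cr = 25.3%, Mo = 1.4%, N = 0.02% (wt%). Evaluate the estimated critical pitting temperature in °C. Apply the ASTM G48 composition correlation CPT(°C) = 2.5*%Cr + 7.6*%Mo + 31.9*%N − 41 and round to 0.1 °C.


Apply the ASTM G48 empirical CPT estimate: CPT(°C) = 2.5*%Cr + 7.6*%Mo + 31.9*%N − 41
2.5*25.3 = 63.25; 7.6*1.4 = 10.64; 31.9*0.02 = 0.638
CPT = 63.25 + 10.64 + 0.638 − 41 = 33.528 °C
Rounded to 0.1 °C: CPT ≈ 33.5 °C

33.5 °C


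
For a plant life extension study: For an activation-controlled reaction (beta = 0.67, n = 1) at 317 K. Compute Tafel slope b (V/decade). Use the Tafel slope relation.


Apply the Tafel slope relation: b = 2.303*R*T/(beta*n*F)
Numerator: 2.303 * 8.314 * 317 = 6069.64
Denominator: 0.67 * 1 * 96485 = 64644.95
b = 6069.64 / 64644.95 = 0.0939 V/decade

0.0939 V/decade


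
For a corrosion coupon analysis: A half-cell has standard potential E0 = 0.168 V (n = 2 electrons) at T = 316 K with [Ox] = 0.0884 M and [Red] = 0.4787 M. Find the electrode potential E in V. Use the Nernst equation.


Apply the Nernst equation: E = E0 + (RT/nF)*ln([Ox]/[Red])
Step 1: RT/nF = 8.314*316/(2*96485) = 0.01361468 V
Step 2: [Ox]/[Red] = 0.0884/0.4787 = 0.184667
Step 3: ln(0.184667) = -1.689201
Step 4: correction = 0.01361468 * -1.689201 = -0.023 V
E = 0.168 + -0.023 = 0.145 V

0.145 V


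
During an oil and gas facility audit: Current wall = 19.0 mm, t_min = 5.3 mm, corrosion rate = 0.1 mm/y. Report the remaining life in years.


Apply the remaining-life relation: RL = (t_current − t_min) / CR
RL = (19.0 − 5.3) / 0.1 = 13.7 / 0.1 = 137.0 years

137.0 years


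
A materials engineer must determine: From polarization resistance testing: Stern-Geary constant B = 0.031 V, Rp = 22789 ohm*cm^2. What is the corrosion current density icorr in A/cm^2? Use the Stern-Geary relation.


Apply the Stern-Geary relation: icorr = B / Rp
icorr = 0.031 / 22789 = 1.36×10^-6 A/cm^2

1.36×10^-6 A/cm^2


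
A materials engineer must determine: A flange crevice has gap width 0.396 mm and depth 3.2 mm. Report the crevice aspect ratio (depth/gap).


Aspect ratio = depth / gap
Ratio = 3.2 / 0.396 = 8.1

8.1


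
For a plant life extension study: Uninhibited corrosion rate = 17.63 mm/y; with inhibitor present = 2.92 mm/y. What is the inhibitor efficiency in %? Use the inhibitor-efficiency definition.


Apply the inhibitor-efficiency definition: IE = (CR_blank − CR_inh)/CR_blank × 100
IE = (17.63 − 2.92) / 17.63 × 100
IE = 14.71 / 17.63 × 100 = 83.4 %

83.4 %


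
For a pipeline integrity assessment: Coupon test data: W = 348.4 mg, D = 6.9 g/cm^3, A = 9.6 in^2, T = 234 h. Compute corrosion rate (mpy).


Apply the mpy weight-loss relation: CR = 534 * W / (D * A * T)
Numerator: 534 * 348.4 = 186045.6
Denominator: 6.9 * 9.6 * 234 = 15500.16
CR = 186045.6 / 15500.16 = 12.0028 mpy

12.0028 mpy


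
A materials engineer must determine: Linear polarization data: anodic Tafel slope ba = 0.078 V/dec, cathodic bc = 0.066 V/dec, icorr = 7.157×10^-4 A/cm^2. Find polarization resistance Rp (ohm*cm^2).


Apply the Stern-Geary equation: Rp = ba*bc / (2.303*icorr*(ba+bc))
ba*bc = 0.078*0.066 = 0.005148
ba+bc = 0.144; 2.303*icorr*(ba+bc) = 2.303*7.157×10^-4*0.144 = 2.3734902×10^-4
Rp = 0.005148 / 2.3734902×10^-4 = 21.7 ohm*cm^2

21.7 ohm*cm^2


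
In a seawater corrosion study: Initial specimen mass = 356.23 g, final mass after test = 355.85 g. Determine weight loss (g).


Weight loss = initial − final
WL = 356.23 − 355.85 = 0.38 g

0.38 g


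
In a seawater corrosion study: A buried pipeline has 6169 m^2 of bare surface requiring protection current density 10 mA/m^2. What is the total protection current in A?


I = area * current density, then convert mA → A (÷1000)
I = 6169 * 10 / 1000 = 61.69 A

61.69 A


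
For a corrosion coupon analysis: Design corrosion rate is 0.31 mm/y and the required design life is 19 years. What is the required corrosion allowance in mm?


Corrosion allowance = CR × design life
CA = 0.31 * 19 = 5.89 mm

5.89 mm


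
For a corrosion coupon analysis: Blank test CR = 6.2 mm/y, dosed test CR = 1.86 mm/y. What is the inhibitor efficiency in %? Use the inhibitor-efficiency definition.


Apply the inhibitor-efficiency definition: IE = (CR_blank − CR_inh)/CR_blank × 100
IE = (6.2 − 1.86) / 6.2 × 100
IE = 4.34 / 6.2 × 100 = 70.0 %

70.0 %


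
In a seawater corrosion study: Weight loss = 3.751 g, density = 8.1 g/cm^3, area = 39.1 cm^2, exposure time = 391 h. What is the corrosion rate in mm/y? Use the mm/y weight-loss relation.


Apply the mm/y weight-loss relation: CR = 87600 * W / (D * A * T)
Numerator: 87600 * 3.751 = 328587.6
Denominator: 8.1 * 39.1 * 391 = 123833.61
CR = 328587.6 / 123833.61 = 2.65346 mm/y

2.65346 mm/y


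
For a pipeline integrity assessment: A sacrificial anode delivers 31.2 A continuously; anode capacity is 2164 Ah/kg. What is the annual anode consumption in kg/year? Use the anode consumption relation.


Annual consumption = current * hours per year / capacity
Rate = 31.2 * 8760 / 2164 = 126.3 kg/year

126.3 kg/year


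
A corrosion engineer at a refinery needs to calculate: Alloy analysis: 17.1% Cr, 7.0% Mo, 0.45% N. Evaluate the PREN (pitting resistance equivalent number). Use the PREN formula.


Apply the PREN formula: PREN = Cr + 3.3*Mo + 16*N
PREN = 17.1 + 3.3*7.0 + 16*0.45
PREN = 17.1 + 23.1 + 7.2 = 47.4

47.4


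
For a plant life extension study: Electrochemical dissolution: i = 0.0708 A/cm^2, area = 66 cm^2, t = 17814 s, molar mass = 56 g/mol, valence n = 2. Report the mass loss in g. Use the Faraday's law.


Apply Faraday's law: m = i*A*t*M / (n*F)
Total charge passed Q = i*A*t = 0.0708*66*17814 = 83241.2592 C
m = Q*M/(n*F) = 83241.2592*56/(2*96485) = 24.1567 g

24.1567 g


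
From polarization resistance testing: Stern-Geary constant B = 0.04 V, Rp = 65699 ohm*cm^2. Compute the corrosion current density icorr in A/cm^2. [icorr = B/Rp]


Apply the Stern-Geary relation: icorr = B / Rp
icorr = 0.04 / 65699 = 6.088×10^-7 A/cm^2

6.088×10^-7 A/cm^2


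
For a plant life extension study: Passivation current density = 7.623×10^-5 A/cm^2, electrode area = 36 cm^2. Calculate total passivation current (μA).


I = i_pass * A, then convert A → μA (×10^6)
I = 7.623×10^-5 * 36 * 10^6 = 2744.28 μA

2744.28 μA


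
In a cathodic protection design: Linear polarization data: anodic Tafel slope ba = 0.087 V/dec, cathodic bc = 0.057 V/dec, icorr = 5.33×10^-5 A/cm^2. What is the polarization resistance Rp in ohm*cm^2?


Apply the Stern-Geary equation: Rp = ba*bc / (2.303*icorr*(ba+bc))
ba*bc = 0.087*0.057 = 0.004959
ba+bc = 0.144; 2.303*icorr*(ba+bc) = 2.303*5.33×10^-5*0.144 = 1.7675986×10^-5
Rp = 0.004959 / 1.7675986×10^-5 = 280.55 ohm*cm^2

280.55 ohm*cm^2


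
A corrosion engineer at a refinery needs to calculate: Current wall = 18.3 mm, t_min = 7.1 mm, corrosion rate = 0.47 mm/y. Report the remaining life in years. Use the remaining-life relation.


Apply the remaining-life relation: RL = (t_current − t_min) / CR
RL = (18.3 − 7.1) / 0.47 = 11.2 / 0.47 = 23.8 years

23.8 years


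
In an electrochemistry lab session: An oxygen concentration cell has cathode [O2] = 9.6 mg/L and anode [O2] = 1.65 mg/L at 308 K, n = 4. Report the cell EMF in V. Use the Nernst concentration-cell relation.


Apply the Nernst concentration-cell relation: E = (RT/nF)*ln(C_cathode/C_anode)
RT/nF = 8.314*308/(4*96485) = 0.006635 V
ln(9.6/1.65) = 1.76099
E = 0.006635 * 1.76099 = 0.01168 V

0.01168 V


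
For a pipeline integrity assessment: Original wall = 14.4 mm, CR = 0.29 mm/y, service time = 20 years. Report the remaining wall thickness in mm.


Remaining wall = original − CR × time
t = 14.4 − 0.29*20 = 14.4 − 5.8 = 8.6 mm

8.6 mm


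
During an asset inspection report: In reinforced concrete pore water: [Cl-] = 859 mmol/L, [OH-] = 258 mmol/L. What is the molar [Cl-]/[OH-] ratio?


Threshold parameter = [Cl-] / [OH-] (molar basis; both in mmol/L, so units cancel)
Ratio = 859 / 258 = 3.33

3.33


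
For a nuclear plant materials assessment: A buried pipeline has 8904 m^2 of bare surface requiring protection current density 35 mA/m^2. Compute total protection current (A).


I = area * current density, then convert mA → A (÷1000)
I = 8904 * 35 / 1000 = 311.64 A

311.64 A


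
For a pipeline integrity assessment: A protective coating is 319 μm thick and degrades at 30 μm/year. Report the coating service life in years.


Service life = thickness / degradation rate
Life = 319 / 30 = 10.6 years

10.6 years


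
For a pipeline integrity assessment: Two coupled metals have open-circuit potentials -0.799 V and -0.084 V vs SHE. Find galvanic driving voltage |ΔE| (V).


Driving voltage is the absolute potential difference.
|ΔE| = |-0.799 − (-0.084)| = 0.715 V

0.715 V


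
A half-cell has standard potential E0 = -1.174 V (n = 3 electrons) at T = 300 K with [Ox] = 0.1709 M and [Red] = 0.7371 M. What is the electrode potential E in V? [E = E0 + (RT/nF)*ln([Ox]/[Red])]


Apply the Nernst equation: E = E0 + (RT/nF)*ln([Ox]/[Red])
Step 1: RT/nF = 8.314*300/(3*96485) = 0.00861688 V
Step 2: [Ox]/[Red] = 0.1709/0.7371 = 0.231855
Step 3: ln(0.231855) = -1.461643
Step 4: correction = 0.00861688 * -1.461643 = -0.013 V
E = -1.174 + -0.013 = -1.187 V

-1.187 V


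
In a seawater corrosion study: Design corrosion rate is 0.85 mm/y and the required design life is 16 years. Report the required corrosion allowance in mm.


Corrosion allowance = CR × design life
CA = 0.85 * 16 = 13.6 mm

13.6 mm


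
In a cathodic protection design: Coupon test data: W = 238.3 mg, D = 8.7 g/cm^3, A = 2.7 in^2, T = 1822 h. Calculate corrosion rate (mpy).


Apply the mpy weight-loss relation: CR = 534 * W / (D * A * T)
Numerator: 534 * 238.3 = 127252.2
Denominator: 8.7 * 2.7 * 1822 = 42798.78
CR = 127252.2 / 42798.78 = 2.973 mpy

2.973 mpy


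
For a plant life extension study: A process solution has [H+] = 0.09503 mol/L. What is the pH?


pH = −log10[H+]
pH = −log10(0.09503) = 1.02

1.02


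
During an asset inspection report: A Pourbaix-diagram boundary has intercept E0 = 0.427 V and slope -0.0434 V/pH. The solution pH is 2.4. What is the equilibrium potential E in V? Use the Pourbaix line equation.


Apply the Pourbaix line equation: E = E0 + slope*pH
E = 0.427 + (-0.0434)*2.4 = 0.427 + (-0.10416) = 0.32284 V
Rounded to 4 decimal places: E = 0.3228 V

0.3228 V
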